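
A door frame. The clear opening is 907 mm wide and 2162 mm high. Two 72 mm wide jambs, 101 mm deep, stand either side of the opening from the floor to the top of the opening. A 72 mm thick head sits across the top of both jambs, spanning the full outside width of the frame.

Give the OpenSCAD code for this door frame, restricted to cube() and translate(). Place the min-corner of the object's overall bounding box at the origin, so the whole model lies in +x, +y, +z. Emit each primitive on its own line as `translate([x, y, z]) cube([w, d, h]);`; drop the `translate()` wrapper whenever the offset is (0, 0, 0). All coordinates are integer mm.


cube([72, 101, 2162]);
translate([979, 0, 0]) cube([72, 101, 2162]);
translate([0, 0, 2162]) cube([1051, 101, 72]);


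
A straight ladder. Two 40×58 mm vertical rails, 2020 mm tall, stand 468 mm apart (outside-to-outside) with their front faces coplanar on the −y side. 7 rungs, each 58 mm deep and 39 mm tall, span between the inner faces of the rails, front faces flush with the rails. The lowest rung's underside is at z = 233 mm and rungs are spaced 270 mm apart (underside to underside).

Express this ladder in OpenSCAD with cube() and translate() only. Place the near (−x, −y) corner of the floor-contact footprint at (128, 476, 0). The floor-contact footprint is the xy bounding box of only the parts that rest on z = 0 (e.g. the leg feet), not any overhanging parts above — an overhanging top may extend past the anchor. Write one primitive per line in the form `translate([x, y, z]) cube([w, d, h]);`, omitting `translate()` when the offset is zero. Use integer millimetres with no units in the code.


translate([128, 476, 0]) cube([40, 58, 2020]);
translate([556, 476, 0]) cube([40, 58, 2020]);
translate([168, 476, 233]) cube([388, 58, 39]);
translate([168, 476, 503]) cube([388, 58, 39]);
translate([168, 476, 773]) cube([388, 58, 39]);
translate([168, 476, 1043]) cube([388, 58, 39]);
translate([168, 476, 1313]) cube([388, 58, 39]);
translate([168, 476, 1583]) cube([388, 58, 39]);
translate([168, 476, 1853]) cube([388, 58, 39]);


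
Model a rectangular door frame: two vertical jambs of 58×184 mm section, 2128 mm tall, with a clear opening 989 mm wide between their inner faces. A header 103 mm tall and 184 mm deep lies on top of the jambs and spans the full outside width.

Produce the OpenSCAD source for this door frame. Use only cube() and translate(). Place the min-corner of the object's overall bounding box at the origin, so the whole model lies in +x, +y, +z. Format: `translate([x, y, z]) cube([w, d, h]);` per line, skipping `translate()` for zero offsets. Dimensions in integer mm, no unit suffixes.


cube([58, 184, 2128]);
translate([1047, 0, 0]) cube([58, 184, 2128]);
translate([0, 0, 2128]) cube([1105, 184, 103]);


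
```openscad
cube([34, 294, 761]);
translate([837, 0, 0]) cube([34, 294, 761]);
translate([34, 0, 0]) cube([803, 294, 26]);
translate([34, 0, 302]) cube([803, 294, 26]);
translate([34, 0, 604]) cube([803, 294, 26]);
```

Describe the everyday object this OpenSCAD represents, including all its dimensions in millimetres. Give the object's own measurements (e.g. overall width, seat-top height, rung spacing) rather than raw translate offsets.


An open bookshelf. Two side panels, each 34 mm thick, 294 mm deep and 761 mm tall, stand 871 mm apart (outside-to-outside). Between them sit 3 shelves, each 26 mm thick and 294 mm deep, spanning the full gap between the sides. The bottom shelf rests on the floor (its underside at z = 0) and the clear gap between one shelf's top and the next shelf's underside is 276 mm.


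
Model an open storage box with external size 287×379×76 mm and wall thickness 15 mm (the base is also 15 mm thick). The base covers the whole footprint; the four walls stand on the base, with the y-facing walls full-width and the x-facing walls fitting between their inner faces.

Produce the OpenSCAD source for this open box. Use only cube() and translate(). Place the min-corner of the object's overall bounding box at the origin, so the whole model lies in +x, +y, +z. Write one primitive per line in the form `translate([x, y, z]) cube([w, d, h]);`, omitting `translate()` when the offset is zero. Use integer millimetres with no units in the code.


cube([287, 379, 15]);
translate([0, 0, 15]) cube([287, 15, 61]);
translate([0, 364, 15]) cube([287, 15, 61]);
translate([0, 15, 15]) cube([15, 349, 61]);
translate([272, 15, 15]) cube([15, 349, 61]);


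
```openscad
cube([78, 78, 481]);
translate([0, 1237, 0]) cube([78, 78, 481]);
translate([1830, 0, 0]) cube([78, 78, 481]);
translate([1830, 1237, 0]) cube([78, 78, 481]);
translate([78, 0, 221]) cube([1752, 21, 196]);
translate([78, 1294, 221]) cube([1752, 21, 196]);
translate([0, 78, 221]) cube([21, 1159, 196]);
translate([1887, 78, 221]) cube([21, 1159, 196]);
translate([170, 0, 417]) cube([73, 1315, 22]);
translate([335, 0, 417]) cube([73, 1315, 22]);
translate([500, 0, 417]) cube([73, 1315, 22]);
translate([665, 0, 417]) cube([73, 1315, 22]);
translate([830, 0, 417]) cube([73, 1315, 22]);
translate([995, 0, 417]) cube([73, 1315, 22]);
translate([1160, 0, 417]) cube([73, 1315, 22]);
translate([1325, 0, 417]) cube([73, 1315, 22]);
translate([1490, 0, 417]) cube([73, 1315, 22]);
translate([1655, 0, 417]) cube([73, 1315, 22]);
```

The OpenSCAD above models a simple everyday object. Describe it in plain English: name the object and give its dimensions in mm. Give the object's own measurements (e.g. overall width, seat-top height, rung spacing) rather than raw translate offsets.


A bed frame 1908 mm long (x) by 1315 mm wide (y). Four 78×78 mm corner posts, 481 mm tall, at the corners of the footprint. Four rails of 21 mm thickness and 196 mm height run between adjacent posts with their undersides at z = 221 mm, their outer faces flush with the outside of the frame (the two x-running rails run between the posts' inner faces; the two y-running rails run between the posts' inner faces). 10 slats, each 73 mm wide (x) and 22 mm thick, lie across the top of the two x-running rails, running the full 1315 mm width of the frame in y; along x they sit between the end posts with a 92 mm gap after the −x posts and between neighbouring slats, leaving 102 mm before the +x posts.


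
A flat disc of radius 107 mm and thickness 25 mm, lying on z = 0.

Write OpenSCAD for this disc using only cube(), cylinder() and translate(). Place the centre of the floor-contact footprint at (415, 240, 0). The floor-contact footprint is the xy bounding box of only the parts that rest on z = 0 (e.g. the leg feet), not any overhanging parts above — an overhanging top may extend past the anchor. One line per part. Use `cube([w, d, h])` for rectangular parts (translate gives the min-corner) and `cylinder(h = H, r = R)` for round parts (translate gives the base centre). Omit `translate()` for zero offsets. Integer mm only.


translate([415, 240, 0]) cylinder(h = 25, r = 107);


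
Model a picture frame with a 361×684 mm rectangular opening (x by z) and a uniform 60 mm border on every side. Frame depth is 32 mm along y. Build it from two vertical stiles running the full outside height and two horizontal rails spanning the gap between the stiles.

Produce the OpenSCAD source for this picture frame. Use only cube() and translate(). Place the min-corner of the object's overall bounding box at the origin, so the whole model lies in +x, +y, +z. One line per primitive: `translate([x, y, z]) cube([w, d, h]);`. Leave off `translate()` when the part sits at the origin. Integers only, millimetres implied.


cube([60, 32, 804]);
translate([421, 0, 0]) cube([60, 32, 804]);
translate([60, 0, 0]) cube([361, 32, 60]);
translate([60, 0, 744]) cube([361, 32, 60]);


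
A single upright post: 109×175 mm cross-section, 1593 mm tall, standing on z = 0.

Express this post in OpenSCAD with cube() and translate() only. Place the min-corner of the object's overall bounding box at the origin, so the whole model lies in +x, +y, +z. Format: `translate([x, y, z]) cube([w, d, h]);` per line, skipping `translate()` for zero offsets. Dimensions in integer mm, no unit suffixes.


cube([109, 175, 1593]);


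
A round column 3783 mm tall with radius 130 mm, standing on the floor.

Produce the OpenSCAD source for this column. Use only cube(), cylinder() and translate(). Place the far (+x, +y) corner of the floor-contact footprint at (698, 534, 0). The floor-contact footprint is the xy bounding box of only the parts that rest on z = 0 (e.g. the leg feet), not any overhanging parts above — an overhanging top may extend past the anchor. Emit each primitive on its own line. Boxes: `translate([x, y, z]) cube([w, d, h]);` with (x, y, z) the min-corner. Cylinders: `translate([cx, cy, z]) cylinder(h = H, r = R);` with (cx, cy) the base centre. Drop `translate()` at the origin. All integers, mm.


translate([568, 404, 0]) cylinder(h = 3783, r = 130);


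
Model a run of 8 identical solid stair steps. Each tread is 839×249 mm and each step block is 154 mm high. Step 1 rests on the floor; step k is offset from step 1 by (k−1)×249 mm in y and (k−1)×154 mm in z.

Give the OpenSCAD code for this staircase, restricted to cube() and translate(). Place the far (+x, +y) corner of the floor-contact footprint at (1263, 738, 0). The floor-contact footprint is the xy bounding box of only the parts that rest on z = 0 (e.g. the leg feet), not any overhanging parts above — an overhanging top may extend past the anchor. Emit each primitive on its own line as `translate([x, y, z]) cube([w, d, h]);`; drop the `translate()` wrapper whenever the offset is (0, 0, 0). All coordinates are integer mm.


translate([424, 489, 0]) cube([839, 249, 154]);
translate([424, 738, 154]) cube([839, 249, 154]);
translate([424, 987, 308]) cube([839, 249, 154]);
translate([424, 1236, 462]) cube([839, 249, 154]);
translate([424, 1485, 616]) cube([839, 249, 154]);
translate([424, 1734, 770]) cube([839, 249, 154]);
translate([424, 1983, 924]) cube([839, 249, 154]);
translate([424, 2232, 1078]) cube([839, 249, 154]);


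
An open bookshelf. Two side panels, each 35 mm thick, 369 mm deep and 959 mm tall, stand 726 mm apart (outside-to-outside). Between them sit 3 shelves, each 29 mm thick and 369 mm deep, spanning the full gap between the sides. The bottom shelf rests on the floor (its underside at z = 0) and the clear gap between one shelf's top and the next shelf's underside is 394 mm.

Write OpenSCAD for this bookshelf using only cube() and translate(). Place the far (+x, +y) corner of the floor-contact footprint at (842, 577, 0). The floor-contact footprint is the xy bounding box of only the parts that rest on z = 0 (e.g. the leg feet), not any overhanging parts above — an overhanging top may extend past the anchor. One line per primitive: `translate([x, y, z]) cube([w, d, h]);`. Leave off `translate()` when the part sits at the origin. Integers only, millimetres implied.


translate([116, 208, 0]) cube([35, 369, 959]);
translate([807, 208, 0]) cube([35, 369, 959]);
translate([151, 208, 0]) cube([656, 369, 29]);
translate([151, 208, 423]) cube([656, 369, 29]);
translate([151, 208, 846]) cube([656, 369, 29]);


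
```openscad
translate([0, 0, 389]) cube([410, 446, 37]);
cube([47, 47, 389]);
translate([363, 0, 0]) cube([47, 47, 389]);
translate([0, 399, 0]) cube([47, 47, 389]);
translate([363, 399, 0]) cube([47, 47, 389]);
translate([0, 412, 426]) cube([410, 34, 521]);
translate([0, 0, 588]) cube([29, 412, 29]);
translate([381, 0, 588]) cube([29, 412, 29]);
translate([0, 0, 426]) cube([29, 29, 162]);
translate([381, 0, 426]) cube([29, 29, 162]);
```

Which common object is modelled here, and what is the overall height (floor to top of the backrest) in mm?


A chair. The overall height is 947 mm.

A slab on four corner posts with a tall panel at the back — a chair. The seat slab sits at z = 389 with thickness 37, and the 521 mm backrest starts at the seat top, so the overall height is 389 + 37 + 521 = 947 mm.


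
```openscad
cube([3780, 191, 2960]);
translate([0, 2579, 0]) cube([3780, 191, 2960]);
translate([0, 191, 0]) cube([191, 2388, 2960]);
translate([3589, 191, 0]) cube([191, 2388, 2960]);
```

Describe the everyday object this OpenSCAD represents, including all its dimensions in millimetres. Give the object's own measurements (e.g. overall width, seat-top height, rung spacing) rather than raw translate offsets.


The wall frame of a small rectangular building: four walls, each 2960 mm tall and 191 mm thick, enclosing a footprint 3780 mm (x) by 2770 mm (y) outside-to-outside, with no floor or roof. The front and back walls (the −y and +y sides) span the full width; the two side walls fit between them.


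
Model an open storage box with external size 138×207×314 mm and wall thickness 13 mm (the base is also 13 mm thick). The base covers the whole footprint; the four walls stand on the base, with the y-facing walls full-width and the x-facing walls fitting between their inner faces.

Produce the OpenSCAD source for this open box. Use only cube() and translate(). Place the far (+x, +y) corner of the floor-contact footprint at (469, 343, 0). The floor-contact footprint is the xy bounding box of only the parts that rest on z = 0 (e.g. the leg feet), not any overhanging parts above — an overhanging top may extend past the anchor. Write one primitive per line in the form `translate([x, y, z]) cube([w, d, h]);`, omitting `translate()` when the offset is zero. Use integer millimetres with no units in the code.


translate([331, 136, 0]) cube([138, 207, 13]);
translate([331, 136, 13]) cube([138, 13, 301]);
translate([331, 330, 13]) cube([138, 13, 301]);
translate([331, 149, 13]) cube([13, 181, 301]);
translate([456, 149, 13]) cube([13, 181, 301]);


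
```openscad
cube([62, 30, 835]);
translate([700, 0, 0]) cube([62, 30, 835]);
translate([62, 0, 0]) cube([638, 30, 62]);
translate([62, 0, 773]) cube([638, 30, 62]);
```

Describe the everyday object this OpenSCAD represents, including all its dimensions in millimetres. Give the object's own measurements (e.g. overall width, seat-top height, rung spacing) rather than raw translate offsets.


A rectangular picture frame lying in the x–z plane (depth along y). The opening is 638 mm wide (x) by 711 mm tall (z), surrounded by a border 62 mm wide on all four sides. The frame is 30 mm deep and is made of two full-height vertical stiles with two horizontal rails fitted between them.


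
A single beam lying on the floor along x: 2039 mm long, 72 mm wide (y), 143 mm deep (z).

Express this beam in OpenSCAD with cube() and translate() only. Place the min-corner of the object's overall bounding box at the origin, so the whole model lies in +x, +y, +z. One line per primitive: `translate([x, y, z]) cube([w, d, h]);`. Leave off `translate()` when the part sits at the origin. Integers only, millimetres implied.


cube([2039, 72, 143]);


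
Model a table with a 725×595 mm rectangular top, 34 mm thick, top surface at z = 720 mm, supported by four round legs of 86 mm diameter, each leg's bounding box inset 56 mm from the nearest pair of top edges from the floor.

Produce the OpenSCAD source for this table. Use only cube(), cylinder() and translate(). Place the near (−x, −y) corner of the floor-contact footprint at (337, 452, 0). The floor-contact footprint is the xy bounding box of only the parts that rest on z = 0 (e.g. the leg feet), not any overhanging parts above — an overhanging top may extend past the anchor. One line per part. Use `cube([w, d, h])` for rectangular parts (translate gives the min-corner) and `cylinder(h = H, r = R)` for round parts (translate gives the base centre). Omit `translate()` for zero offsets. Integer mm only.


translate([281, 396, 686]) cube([725, 595, 34]);
translate([380, 495, 0]) cylinder(h = 686, r = 43);
translate([907, 495, 0]) cylinder(h = 686, r = 43);
translate([380, 892, 0]) cylinder(h = 686, r = 43);
translate([907, 892, 0]) cylinder(h = 686, r = 43);


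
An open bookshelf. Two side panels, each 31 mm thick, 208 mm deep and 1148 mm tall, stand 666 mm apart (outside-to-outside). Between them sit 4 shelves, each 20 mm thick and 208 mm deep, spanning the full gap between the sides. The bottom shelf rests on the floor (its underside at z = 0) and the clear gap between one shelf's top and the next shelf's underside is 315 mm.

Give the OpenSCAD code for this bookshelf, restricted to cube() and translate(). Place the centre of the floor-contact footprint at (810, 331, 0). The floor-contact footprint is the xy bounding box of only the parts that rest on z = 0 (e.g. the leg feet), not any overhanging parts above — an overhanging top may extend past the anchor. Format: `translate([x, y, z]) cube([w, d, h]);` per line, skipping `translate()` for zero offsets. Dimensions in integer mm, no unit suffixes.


translate([477, 227, 0]) cube([31, 208, 1148]);
translate([1112, 227, 0]) cube([31, 208, 1148]);
translate([508, 227, 0]) cube([604, 208, 20]);
translate([508, 227, 335]) cube([604, 208, 20]);
translate([508, 227, 670]) cube([604, 208, 20]);
translate([508, 227, 1005]) cube([604, 208, 20]);


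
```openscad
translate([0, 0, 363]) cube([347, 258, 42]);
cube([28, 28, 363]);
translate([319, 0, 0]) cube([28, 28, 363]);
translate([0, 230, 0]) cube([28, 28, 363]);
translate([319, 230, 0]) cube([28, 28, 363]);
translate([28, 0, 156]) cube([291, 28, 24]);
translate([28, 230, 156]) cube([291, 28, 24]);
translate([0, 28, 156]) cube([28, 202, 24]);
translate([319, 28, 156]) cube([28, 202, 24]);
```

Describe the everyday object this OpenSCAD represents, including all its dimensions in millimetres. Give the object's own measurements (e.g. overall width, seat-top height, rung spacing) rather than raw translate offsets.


A simple wooden stool: a rectangular seat 347 mm (x) by 258 mm (y), 42 mm thick, top face at z = 405 mm, on four square legs, each 28×28 mm in cross-section. The legs rest on z = 0, each flush with a corner of the seat. Four stretchers, 28 mm wide and 24 mm tall, connect adjacent legs with their undersides at z = 156 mm, each running between the inner faces of the legs it joins and aligned with the legs' outer faces on the other axis.


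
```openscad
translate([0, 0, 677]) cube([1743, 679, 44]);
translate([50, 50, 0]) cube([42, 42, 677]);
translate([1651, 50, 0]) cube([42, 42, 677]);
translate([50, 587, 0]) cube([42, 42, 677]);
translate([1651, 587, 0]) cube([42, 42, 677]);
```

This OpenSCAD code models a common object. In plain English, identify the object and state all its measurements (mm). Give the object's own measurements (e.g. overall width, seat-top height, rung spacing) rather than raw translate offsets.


A table: top 1743 mm (x) × 679 mm (y), 44 mm thick, upper face at z = 721 mm, on four 42×42 mm square legs, each inset 50 mm from the nearest pair of top edges from z = 0 to the bottom of the top.


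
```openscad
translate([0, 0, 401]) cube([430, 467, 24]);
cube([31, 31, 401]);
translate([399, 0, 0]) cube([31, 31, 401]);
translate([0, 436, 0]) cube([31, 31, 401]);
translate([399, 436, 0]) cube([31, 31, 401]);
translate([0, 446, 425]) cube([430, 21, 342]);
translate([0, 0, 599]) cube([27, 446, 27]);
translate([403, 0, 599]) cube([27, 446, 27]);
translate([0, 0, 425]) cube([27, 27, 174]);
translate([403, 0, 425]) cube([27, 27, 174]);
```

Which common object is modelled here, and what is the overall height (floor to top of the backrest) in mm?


A chair. The overall height is 767 mm.

A slab on four corner posts with a tall panel at the back — a chair. The seat slab sits at z = 401 with thickness 24, and the 342 mm backrest starts at the seat top, so the overall height is 401 + 24 + 342 = 767 mm.


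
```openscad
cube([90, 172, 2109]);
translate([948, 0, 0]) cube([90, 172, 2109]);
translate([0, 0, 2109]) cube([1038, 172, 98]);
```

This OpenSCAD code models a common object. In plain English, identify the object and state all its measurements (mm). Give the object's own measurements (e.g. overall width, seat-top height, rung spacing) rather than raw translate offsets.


A door frame. The clear opening is 858 mm wide and 2109 mm high. Two 90 mm wide jambs, 172 mm deep, stand either side of the opening from the floor to the top of the opening. A 98 mm thick head sits across the top of both jambs, spanning the full outside width of the frame.


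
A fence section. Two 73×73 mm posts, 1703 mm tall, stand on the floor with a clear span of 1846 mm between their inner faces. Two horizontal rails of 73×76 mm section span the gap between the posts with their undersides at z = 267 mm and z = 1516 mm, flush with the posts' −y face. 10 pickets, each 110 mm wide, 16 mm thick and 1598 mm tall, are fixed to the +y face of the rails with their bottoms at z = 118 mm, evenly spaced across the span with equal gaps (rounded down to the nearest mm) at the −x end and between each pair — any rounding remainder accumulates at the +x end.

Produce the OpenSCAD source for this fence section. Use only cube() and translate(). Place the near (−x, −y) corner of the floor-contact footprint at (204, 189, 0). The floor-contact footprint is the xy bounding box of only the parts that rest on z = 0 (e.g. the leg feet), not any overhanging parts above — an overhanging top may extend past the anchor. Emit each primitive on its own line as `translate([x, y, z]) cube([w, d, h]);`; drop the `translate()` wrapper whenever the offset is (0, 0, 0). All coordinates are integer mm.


translate([204, 189, 0]) cube([73, 73, 1703]);
translate([2123, 189, 0]) cube([73, 73, 1703]);
translate([277, 189, 267]) cube([1846, 73, 76]);
translate([277, 189, 1516]) cube([1846, 73, 76]);
translate([344, 262, 118]) cube([110, 16, 1598]);
translate([521, 262, 118]) cube([110, 16, 1598]);
translate([698, 262, 118]) cube([110, 16, 1598]);
translate([875, 262, 118]) cube([110, 16, 1598]);
translate([1052, 262, 118]) cube([110, 16, 1598]);
translate([1229, 262, 118]) cube([110, 16, 1598]);
translate([1406, 262, 118]) cube([110, 16, 1598]);
translate([1583, 262, 118]) cube([110, 16, 1598]);
translate([1760, 262, 118]) cube([110, 16, 1598]);
translate([1937, 262, 118]) cube([110, 16, 1598]);


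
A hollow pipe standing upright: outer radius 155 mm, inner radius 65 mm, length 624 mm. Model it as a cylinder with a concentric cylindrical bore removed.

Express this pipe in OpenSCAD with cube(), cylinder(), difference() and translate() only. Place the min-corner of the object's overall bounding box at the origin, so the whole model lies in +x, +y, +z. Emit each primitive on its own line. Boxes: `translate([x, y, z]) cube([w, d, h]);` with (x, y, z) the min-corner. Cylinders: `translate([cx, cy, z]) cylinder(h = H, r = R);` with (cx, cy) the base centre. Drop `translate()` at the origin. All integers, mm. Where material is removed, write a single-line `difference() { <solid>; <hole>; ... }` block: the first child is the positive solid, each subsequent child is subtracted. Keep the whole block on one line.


difference() { translate([155, 155, 0]) cylinder(h = 624, r = 155); translate([155, 155, 0]) cylinder(h = 624, r = 65); }


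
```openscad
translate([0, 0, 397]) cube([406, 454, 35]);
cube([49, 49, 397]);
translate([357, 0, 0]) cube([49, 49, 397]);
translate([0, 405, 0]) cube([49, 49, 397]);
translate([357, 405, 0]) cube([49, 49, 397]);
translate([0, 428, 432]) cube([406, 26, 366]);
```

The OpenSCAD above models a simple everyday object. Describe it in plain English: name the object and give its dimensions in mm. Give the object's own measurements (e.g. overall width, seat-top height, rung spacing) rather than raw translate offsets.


A chair. The seat is a 406×454×35 mm slab with its top at z = 432 mm, on four 49×49 mm corner legs (flush with the seat edges, standing on z = 0). A flat backrest 26 mm thick, 366 mm tall, spans the full seat width and rises from the seat top along its +y edge, rear face flush with the rear of the seat.


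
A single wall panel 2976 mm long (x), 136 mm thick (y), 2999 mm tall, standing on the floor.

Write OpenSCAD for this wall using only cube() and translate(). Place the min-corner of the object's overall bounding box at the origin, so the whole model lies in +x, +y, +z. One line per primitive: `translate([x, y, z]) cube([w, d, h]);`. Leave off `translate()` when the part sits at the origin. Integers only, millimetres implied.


cube([2976, 136, 2999]);


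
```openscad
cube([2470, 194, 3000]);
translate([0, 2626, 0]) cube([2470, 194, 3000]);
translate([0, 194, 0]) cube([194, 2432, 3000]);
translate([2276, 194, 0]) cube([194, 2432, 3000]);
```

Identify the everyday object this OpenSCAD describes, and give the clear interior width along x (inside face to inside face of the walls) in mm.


A house (or room) frame. The interior width is 2082 mm.

Four 3000 mm walls enclosing a rectangle with no floor or roof — a room or house frame. Outside width is 2470 mm and wall thickness is 194 mm, so the interior width is 2470 − 2 × 194 = 2082 mm.


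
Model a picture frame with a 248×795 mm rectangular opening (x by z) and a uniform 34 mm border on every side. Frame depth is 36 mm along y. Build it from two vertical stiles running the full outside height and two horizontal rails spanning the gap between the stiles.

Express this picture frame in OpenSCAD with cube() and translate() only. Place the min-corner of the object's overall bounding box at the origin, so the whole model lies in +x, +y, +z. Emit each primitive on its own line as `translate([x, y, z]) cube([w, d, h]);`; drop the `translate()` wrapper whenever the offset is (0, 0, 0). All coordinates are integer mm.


cube([34, 36, 863]);
translate([282, 0, 0]) cube([34, 36, 863]);
translate([34, 0, 0]) cube([248, 36, 34]);
translate([34, 0, 829]) cube([248, 36, 34]);


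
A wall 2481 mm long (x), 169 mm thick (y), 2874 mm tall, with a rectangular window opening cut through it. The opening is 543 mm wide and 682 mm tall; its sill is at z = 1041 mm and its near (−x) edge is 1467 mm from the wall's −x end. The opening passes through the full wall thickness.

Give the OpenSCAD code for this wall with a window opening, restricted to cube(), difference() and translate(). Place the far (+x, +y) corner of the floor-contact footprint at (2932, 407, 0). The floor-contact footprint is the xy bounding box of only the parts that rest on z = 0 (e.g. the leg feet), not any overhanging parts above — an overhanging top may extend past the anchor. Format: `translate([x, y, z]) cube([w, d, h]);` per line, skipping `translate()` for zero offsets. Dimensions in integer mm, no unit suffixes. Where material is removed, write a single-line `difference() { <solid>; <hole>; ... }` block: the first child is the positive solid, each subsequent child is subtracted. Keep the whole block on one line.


difference() { translate([451, 238, 0]) cube([2481, 169, 2874]); translate([1918, 238, 1041]) cube([543, 169, 682]); }


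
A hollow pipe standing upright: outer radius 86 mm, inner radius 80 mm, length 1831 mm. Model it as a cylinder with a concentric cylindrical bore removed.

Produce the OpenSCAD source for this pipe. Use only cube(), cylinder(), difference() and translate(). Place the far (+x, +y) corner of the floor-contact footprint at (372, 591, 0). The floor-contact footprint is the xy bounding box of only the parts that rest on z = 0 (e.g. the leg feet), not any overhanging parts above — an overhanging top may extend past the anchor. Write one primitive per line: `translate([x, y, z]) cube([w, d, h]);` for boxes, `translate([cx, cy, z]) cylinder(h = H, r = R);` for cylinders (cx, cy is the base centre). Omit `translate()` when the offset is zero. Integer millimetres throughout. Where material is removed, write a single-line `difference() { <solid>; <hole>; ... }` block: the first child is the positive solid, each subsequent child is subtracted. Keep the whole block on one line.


difference() { translate([286, 505, 0]) cylinder(h = 1831, r = 86); translate([286, 505, 0]) cylinder(h = 1831, r = 80); }


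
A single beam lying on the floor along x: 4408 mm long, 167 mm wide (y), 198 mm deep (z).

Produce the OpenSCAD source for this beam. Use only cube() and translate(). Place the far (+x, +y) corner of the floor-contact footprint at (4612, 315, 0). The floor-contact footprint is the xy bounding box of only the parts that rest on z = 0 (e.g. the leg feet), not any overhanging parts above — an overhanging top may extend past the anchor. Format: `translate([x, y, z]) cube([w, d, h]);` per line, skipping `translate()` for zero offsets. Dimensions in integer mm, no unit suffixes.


translate([204, 148, 0]) cube([4408, 167, 198]);


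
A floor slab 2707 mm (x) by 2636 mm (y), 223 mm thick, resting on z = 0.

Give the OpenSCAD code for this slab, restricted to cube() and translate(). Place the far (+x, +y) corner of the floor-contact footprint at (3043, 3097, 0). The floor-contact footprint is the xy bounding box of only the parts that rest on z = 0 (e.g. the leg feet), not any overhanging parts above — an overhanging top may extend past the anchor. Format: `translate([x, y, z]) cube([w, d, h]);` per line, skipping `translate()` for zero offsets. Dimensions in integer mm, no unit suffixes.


translate([336, 461, 0]) cube([2707, 2636, 223]);


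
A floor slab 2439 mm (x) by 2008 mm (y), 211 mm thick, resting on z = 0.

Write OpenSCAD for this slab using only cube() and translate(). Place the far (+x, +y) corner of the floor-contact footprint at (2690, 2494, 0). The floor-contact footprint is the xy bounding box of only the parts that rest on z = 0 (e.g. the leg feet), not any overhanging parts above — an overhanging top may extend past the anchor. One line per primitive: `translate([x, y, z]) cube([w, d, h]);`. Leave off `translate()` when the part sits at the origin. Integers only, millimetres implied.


translate([251, 486, 0]) cube([2439, 2008, 211]);


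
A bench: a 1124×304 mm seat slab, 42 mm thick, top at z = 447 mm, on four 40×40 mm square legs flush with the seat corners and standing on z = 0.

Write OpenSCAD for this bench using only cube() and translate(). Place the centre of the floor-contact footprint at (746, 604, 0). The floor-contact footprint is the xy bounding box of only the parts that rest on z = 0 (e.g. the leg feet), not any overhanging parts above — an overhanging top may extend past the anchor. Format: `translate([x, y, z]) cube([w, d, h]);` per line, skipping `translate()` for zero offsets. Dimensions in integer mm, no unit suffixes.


translate([184, 452, 405]) cube([1124, 304, 42]);
translate([184, 452, 0]) cube([40, 40, 405]);
translate([184, 716, 0]) cube([40, 40, 405]);
translate([1268, 452, 0]) cube([40, 40, 405]);
translate([1268, 716, 0]) cube([40, 40, 405]);


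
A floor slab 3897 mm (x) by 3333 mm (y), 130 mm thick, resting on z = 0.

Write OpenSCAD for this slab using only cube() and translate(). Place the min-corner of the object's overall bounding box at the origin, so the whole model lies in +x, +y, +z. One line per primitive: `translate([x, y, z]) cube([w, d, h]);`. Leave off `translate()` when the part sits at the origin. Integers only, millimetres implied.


cube([3897, 3333, 130]);


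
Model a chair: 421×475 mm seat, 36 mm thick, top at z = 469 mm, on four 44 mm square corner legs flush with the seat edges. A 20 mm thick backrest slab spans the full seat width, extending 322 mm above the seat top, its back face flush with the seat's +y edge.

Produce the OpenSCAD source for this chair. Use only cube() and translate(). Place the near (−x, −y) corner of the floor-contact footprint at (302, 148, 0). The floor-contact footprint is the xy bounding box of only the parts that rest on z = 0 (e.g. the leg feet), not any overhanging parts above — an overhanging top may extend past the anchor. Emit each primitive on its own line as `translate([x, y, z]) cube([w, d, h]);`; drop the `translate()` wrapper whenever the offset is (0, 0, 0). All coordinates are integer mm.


// leg_h = 469 - 36 = 433
translate([302, 148, 433]) cube([421, 475, 36]);
translate([302, 148, 0]) cube([44, 44, 433]);
translate([679, 148, 0]) cube([44, 44, 433]);
translate([302, 579, 0]) cube([44, 44, 433]);
translate([679, 579, 0]) cube([44, 44, 433]);
translate([302, 603, 469]) cube([421, 20, 322]);


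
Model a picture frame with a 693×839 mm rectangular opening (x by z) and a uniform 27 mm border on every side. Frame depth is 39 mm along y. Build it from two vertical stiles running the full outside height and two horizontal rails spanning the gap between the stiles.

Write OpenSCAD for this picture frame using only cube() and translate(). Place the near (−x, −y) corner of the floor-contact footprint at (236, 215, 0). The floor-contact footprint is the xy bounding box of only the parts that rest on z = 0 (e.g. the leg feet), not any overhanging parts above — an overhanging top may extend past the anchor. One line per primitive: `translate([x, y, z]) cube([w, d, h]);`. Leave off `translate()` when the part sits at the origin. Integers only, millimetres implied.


translate([236, 215, 0]) cube([27, 39, 893]);
translate([956, 215, 0]) cube([27, 39, 893]);
translate([263, 215, 0]) cube([693, 39, 27]);
translate([263, 215, 866]) cube([693, 39, 27]);


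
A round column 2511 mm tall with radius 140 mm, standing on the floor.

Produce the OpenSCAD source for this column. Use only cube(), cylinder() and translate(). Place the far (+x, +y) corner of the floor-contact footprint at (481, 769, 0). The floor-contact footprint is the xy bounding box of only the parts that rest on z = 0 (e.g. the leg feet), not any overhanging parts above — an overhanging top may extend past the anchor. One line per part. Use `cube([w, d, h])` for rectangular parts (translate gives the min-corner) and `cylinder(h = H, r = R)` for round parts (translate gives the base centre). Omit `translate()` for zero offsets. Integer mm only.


translate([341, 629, 0]) cylinder(h = 2511, r = 140);


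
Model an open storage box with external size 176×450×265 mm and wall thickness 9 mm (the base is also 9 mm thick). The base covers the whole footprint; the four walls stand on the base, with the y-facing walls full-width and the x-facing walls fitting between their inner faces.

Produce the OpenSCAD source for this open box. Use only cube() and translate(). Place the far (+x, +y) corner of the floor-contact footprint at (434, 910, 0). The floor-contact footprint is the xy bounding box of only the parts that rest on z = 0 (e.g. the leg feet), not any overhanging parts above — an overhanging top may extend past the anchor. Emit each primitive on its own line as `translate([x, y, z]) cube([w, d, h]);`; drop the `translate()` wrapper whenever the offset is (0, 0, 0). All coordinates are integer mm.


translate([258, 460, 0]) cube([176, 450, 9]);
translate([258, 460, 9]) cube([176, 9, 256]);
translate([258, 901, 9]) cube([176, 9, 256]);
translate([258, 469, 9]) cube([9, 432, 256]);
translate([425, 469, 9]) cube([9, 432, 256]);


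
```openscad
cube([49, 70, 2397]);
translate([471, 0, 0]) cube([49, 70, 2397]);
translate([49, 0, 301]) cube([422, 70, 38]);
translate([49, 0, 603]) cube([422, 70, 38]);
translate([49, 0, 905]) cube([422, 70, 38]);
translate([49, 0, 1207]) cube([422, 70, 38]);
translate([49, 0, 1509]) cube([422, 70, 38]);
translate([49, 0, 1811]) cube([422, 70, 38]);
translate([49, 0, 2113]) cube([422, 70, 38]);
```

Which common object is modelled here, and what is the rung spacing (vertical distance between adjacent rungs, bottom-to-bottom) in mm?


A ladder. The rung spacing is 302 mm.

Two tall 49×70 posts with 7 short bars between them — a ladder. Adjacent rungs sit at z = 301 and z = 603, so the spacing is 603 − 301 = 302 mm.


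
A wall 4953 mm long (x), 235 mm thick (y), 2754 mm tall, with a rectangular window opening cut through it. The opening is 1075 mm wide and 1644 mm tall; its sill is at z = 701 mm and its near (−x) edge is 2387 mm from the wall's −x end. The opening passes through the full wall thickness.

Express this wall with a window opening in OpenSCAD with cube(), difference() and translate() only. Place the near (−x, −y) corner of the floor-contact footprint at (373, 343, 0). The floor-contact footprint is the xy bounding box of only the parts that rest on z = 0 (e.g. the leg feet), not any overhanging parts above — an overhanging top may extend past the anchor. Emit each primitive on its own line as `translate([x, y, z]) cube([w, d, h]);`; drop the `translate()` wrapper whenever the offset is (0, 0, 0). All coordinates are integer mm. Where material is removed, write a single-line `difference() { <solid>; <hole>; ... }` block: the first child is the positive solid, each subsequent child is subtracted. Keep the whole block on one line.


difference() { translate([373, 343, 0]) cube([4953, 235, 2754]); translate([2760, 343, 701]) cube([1075, 235, 1644]); }


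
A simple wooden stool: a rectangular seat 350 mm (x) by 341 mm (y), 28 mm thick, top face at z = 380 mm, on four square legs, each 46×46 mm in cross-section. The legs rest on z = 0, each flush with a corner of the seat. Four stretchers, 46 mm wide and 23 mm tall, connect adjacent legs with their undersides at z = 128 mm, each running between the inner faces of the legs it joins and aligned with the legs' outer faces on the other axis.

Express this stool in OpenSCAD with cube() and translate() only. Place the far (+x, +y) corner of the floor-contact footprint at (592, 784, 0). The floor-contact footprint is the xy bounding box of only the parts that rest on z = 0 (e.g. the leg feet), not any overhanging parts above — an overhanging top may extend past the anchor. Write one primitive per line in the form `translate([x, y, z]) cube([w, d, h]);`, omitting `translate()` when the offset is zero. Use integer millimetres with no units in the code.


translate([242, 443, 352]) cube([350, 341, 28]);
translate([242, 443, 0]) cube([46, 46, 352]);
translate([546, 443, 0]) cube([46, 46, 352]);
translate([242, 738, 0]) cube([46, 46, 352]);
translate([546, 738, 0]) cube([46, 46, 352]);
translate([288, 443, 128]) cube([258, 46, 23]);
translate([288, 738, 128]) cube([258, 46, 23]);
translate([242, 489, 128]) cube([46, 249, 23]);
translate([546, 489, 128]) cube([46, 249, 23]);


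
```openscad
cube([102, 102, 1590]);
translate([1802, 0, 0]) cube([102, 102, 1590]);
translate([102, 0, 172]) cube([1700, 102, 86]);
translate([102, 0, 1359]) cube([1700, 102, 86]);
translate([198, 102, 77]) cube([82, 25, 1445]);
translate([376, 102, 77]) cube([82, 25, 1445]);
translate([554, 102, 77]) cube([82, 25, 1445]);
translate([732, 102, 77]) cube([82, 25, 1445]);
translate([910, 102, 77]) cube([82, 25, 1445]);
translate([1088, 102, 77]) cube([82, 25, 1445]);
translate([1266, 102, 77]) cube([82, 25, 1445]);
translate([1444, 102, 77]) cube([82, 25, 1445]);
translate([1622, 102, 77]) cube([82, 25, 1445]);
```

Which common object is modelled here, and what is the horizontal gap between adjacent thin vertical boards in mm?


A fence section. The picket gap is 96 mm.

Two posts, two rails, 9 pickets — a fence section. Span 1700 mm holds 9 pickets of 82 mm with 10 equal gaps: ⌊(1700 − 9·82) / 10⌋ = 96 mm.


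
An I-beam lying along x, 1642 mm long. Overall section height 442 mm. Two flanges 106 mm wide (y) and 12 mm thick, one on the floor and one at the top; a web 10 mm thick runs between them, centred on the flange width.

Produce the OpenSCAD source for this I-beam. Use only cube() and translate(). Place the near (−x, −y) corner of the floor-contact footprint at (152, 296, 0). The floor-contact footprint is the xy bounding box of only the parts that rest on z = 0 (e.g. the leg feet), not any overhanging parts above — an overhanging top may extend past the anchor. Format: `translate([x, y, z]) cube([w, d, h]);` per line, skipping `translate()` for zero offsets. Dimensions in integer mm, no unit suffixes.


translate([152, 296, 0]) cube([1642, 106, 12]);
translate([152, 344, 12]) cube([1642, 10, 418]);
translate([152, 296, 430]) cube([1642, 106, 12]);


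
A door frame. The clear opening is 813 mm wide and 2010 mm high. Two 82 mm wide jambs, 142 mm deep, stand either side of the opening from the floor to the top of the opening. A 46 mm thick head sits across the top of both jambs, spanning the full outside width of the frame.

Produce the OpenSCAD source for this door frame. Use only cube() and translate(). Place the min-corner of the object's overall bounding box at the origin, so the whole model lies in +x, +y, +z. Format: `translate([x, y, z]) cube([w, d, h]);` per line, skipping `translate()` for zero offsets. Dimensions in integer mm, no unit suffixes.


cube([82, 142, 2010]);
translate([895, 0, 0]) cube([82, 142, 2010]);
translate([0, 0, 2010]) cube([977, 142, 46]);
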